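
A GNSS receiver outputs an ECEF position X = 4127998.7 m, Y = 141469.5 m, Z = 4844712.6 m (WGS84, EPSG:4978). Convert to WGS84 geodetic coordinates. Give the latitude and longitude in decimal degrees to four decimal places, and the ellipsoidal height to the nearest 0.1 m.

lat 49.7402°, lon 1.9628°, h 718.2 m

λ = atan2(Y, X) = 1.96279960°; p = √(X²+Y²) = 4130422.1 m.
Bowring's method on WGS84 (a = 6378137 m, b = 6356752.314 m) gives φ = 49.74020049°, h = 718.187 m.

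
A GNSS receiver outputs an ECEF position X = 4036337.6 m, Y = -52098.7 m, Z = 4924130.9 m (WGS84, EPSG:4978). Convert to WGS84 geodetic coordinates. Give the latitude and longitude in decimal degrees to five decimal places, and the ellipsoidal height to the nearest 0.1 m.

λ = atan2(Y, X) = -0.73949956°; p = √(X²+Y²) = 4036673.8 m.
Bowring's method on WGS84 (a = 6378137 m, b = 6356752.314 m) gives φ = 50.84449963°, h = 1922.882 m.

lat 50.84450°, lon -0.73950°, h 1922.9 m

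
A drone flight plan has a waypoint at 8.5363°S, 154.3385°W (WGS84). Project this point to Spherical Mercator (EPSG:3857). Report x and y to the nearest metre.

Web Mercator is spherical with R = a = 6378137 m.
x = R·λ = 6378137 × -2.693714988 = -17180883.230 m.
y = R·ln tan(π/4 + φ/2) = 6378137 × -0.149540795 = -953791.677 m.

x -17180883 m, y -953792 m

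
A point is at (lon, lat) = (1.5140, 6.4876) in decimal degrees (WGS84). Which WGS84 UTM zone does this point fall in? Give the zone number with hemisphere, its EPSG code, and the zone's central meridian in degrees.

Zone 31N (EPSG:32631), central meridian 3°

UTM zone = ⌊(λ + 180)/6⌋ + 1; 1.5140° ∈ [0°, 6°) → zone 31.
Hemisphere: N (φ ≥ 0).
Central meridian λ₀ = 6×31 − 183 = 3°.
EPSG code: 32631.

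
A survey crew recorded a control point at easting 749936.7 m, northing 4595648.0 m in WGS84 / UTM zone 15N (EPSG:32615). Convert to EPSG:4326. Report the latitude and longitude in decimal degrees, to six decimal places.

lat 41.473500°, lon -90.006800°

Zone 15N: λ₀ = -93°, k₀ = 0.9996, false easting 500000 m.
Meridian distance M = (N − FN)/k₀ = 4597487.0 m.
Inverse transverse Mercator on WGS84 gives φ = 41.47350023°, λ = -90.00680041°.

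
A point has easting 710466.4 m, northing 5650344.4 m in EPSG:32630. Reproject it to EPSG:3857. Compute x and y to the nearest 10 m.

Unproject from UTM 30N (λ₀ = -3°) → φ = 50.96619974°, λ = -0.00249946°.
Web Mercator (R = 6378137 m): x = -278.239 m, y = 6615317.025 m.

x -280 m, y 6615320 m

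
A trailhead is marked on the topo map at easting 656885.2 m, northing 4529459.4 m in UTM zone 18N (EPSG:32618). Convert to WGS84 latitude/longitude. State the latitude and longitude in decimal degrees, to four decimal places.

Zone 18N: λ₀ = -75°, k₀ = 0.9996, false easting 500000 m.
Meridian distance M = (N − FN)/k₀ = 4531271.9 m.
Inverse transverse Mercator on WGS84 gives φ = 40.90120000°, λ = -73.13739987°.

lat 40.9012°, lon -73.1374°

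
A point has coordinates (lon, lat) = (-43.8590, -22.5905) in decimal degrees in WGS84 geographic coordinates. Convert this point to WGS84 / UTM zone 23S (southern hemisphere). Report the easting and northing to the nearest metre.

Zone 23 central meridian λ₀ = 6×23 − 183 = -45°; Δλ = +1.1410°.
Transverse Mercator on WGS84 with k₀ = 0.9996 gives E = 617286.672 m, N = 7501361.947 m.

E 617287 m, N 7501362 m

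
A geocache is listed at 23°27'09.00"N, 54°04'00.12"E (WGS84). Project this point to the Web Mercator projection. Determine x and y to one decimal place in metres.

Web Mercator is spherical with R = a = 6378137 m.
x = R·λ = 6378137 × 0.943641931 = 6018677.513 m.
y = R·ln tan(π/4 + φ/2) = 6378137 × 0.421256765 = 2686833.359 m.

x 6018677.5 m, y 2686833.4 m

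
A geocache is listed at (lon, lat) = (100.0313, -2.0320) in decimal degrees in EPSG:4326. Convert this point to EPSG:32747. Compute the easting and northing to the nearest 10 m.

E 614690 m, N 9775370 m

Zone 47 central meridian λ₀ = 6×47 − 183 = 99°; Δλ = +1.0313°.
Transverse Mercator on WGS84 with k₀ = 0.9996 gives E = 614692.409 m, N = 9775365.398 m.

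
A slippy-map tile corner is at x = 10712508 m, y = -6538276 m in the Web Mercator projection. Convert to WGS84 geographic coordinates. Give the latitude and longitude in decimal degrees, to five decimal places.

R = 6378137 m. λ = x/R = 96.23209668°.
φ = 2·arctan(exp(y/R)) − 90° = 2·arctan(0.35876) − 90° = -50.52830108°.

lat -50.52830°, lon 96.23210°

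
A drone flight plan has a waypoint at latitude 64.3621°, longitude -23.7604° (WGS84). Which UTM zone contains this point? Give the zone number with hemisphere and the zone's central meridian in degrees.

Zone 27N, central meridian -21°

UTM zone = ⌊(λ + 180)/6⌋ + 1; -23.7604° ∈ [-24°, -18°) → zone 27.
Hemisphere: N (φ ≥ 0).
Central meridian λ₀ = 6×27 − 183 = -21°.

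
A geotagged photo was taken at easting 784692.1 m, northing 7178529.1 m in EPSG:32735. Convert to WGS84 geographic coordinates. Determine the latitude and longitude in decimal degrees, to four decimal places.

lat -25.4831°, lon 29.8317°

Zone 35S: λ₀ = 27°, k₀ = 0.9996, false easting 500000 m, false northing 10000000 m.
Meridian distance M = (N − FN)/k₀ = -2822599.9 m.
Inverse transverse Mercator on WGS84 gives φ = -25.48309980°, λ = 29.83169999°.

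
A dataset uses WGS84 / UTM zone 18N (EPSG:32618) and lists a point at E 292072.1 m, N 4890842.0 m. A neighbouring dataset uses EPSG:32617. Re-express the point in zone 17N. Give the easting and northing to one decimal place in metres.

E 771981.7 m, N 4893179.9 m

UTM 18N → geographic: φ = 44.14119981°, λ = -77.59959949°.
UTM 17N (λ₀ = -81°) forward: E = 771981.693 m, N = 4893179.905 m.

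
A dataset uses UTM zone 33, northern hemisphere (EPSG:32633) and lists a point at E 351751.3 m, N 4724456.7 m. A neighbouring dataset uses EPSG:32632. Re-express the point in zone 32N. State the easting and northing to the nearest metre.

UTM 33N → geographic: φ = 42.65830006°, λ = 13.19119992°.
UTM 32N (λ₀ = 9°) forward: E = 843530.082 m, N = 4731392.817 m.

E 843530 m, N 4731393 m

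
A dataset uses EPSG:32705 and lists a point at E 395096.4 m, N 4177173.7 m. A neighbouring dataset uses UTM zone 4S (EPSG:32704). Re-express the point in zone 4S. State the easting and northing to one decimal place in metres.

UTM 5S → geographic: φ = -52.54539972°, λ = -154.54700009°.
UTM 4S (λ₀ = -159°) forward: E = 801892.678 m, N = 4168977.005 m.

E 801892.7 m, N 4168977.0 m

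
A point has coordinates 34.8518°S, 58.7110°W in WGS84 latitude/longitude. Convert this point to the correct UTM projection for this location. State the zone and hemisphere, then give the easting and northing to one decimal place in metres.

Zone 21S: E 343579.3 m, N 6142056.6 m

Longitude -58.7110° lies in the 6° band [-60°, -54°), giving zone 21; latitude is south of the equator, so 21S.
Zone 21 central meridian λ₀ = 6×21 − 183 = -57°; Δλ = -1.7110°.
Transverse Mercator on WGS84 with k₀ = 0.9996 gives E = 343579.306 m, N = 6142056.645 m.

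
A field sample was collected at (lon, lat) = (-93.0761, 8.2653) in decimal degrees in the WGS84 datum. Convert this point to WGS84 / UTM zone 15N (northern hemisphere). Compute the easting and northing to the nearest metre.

E 491619 m, N 913628 m

Zone 15 central meridian λ₀ = 6×15 − 183 = -93°; Δλ = -0.0761°.
Transverse Mercator on WGS84 with k₀ = 0.9996 gives E = 491619.350 m, N = 913628.167 m.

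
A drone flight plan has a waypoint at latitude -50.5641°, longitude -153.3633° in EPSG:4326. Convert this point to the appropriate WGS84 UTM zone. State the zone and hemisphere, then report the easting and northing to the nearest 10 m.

Zone 5S: E 474270 m, N 4398580 m

Longitude -153.3633° lies in the 6° band [-156°, -150°), giving zone 5; latitude is south of the equator, so 5S.
Zone 5 central meridian λ₀ = 6×5 − 183 = -153°; Δλ = -0.3633°.
Transverse Mercator on WGS84 with k₀ = 0.9996 gives E = 474269.300 m, N = 4398584.013 m.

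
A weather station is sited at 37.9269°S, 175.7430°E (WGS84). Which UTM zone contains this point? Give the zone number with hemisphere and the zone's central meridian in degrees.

Zone 60S, central meridian 177°

UTM zone = ⌊(λ + 180)/6⌋ + 1; 175.7430° ∈ [174°, 180°) → zone 60.
Hemisphere: S (φ < 0).
Central meridian λ₀ = 6×60 − 183 = 177°.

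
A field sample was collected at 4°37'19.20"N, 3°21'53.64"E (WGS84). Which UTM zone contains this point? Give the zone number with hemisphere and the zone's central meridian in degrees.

Zone 31N, central meridian 3°

UTM zone = ⌊(λ + 180)/6⌋ + 1; 3.3649° ∈ [0°, 6°) → zone 31.
Hemisphere: N (φ ≥ 0).
Central meridian λ₀ = 6×31 − 183 = 3°.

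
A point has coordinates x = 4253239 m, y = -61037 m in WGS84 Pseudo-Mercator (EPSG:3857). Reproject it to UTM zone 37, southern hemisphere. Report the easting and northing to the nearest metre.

Web Mercator inverse (R = 6378137 m) → φ = -0.54829633°, λ = 38.20749601°.
UTM 37S forward: E = 411815.328 m, N = 9939390.926 m.

E 411815 m, N 9939391 m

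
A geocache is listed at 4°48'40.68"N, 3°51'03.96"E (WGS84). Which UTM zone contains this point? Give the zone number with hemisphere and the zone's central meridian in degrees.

UTM zone = ⌊(λ + 180)/6⌋ + 1; 3.8511° ∈ [0°, 6°) → zone 31.
Hemisphere: N (φ ≥ 0).
Central meridian λ₀ = 6×31 − 183 = 3°.

Zone 31N, central meridian 3°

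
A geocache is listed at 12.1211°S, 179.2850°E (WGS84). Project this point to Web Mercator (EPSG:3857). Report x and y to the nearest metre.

Web Mercator is spherical with R = a = 6378137 m.
x = R·λ = 6378137 × 3.129113549 = 19957914.907 m.
y = R·ln tan(π/4 + φ/2) = 6378137 × -0.213148992 = -1359493.475 m.

x 19957915 m, y -1359493 m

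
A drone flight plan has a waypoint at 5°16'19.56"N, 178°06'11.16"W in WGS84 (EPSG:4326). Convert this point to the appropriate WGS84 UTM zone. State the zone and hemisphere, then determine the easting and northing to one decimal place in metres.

Longitude -178.1031° lies in the 6° band [-180°, -174°), giving zone 1; latitude is north of the equator, so 1N.
Zone 1 central meridian λ₀ = 6×1 − 183 = -177°; Δλ = -1.1031°.
Transverse Mercator on WGS84 with k₀ = 0.9996 gives E = 377760.935 m, N = 582850.077 m.

Zone 1N: E 377760.9 m, N 582850.1 m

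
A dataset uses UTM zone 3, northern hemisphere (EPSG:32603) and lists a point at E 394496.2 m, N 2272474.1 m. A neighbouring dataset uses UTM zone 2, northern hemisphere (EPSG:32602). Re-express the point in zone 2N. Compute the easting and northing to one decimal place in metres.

UTM 3N → geographic: φ = 20.54819995°, λ = -166.01210015°.
UTM 2N (λ₀ = -171°) forward: E = 1020429.181 m, N = 2280112.162 m.

E 1020429.2 m, N 2280112.2 m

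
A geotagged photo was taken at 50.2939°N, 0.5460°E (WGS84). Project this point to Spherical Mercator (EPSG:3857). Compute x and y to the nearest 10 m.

Web Mercator is spherical with R = a = 6378137 m.
x = R·λ = 6378137 × 0.009529498 = 60780.442 m.
y = R·ln tan(π/4 + φ/2) = 6378137 × 1.018687836 = 6497330.580 m.

x 60780 m, y 6497330 m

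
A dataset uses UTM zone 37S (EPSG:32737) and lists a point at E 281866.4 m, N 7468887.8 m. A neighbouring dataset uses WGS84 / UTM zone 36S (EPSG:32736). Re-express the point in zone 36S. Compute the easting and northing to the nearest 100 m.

E 897600 m, N 7465200 m

UTM 37S → geographic: φ = -22.87369986°, λ = 36.87379999°.
UTM 36S (λ₀ = 33°) forward: E = 897574.148 m, N = 7465231.887 m.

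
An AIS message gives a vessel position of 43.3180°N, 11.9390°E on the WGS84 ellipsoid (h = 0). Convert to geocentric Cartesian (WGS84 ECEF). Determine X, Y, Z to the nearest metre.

WGS84: a = 6378137 m, e² = 0.006694380; N(φ) = a/√(1−e²sin²φ) = 6388208.859 m.
X = (N+h)·cosφ·cosλ = 4547248.682 m; Y = (N+h)·cosφ·sinλ = 961488.727 m; Z = (N(1−e²)+h)·sinφ = 4353272.375 m.

X 4547249 m, Y 961489 m, Z 4353272 m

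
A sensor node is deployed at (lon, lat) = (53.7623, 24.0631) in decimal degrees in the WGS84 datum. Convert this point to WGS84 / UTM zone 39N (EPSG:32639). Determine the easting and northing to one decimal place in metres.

E 780892.5 m, N 2663974.9 m

Zone 39 central meridian λ₀ = 6×39 − 183 = 51°; Δλ = +2.7623°.
Transverse Mercator on WGS84 with k₀ = 0.9996 gives E = 780892.475 m, N = 2663974.920 m.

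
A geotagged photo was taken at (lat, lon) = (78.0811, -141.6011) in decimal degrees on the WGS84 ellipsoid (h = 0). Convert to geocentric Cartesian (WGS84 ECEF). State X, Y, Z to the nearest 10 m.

WGS84: a = 6378137 m, e² = 0.006694380; N(φ) = a/√(1−e²sin²φ) = 6398674.003 m.
X = (N+h)·cosφ·cosλ = -1035665.597 m; Y = (N+h)·cosφ·sinλ = -820826.064 m; Z = (N(1−e²)+h)·sinφ = 6218812.758 m.

X -1035670 m, Y -820830 m, Z 6218810 m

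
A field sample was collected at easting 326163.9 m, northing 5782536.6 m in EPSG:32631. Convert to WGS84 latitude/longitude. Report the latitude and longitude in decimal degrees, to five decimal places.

lat 52.16590°, lon 0.45820°

Zone 31N: λ₀ = 3°, k₀ = 0.9996, false easting 500000 m.
Meridian distance M = (N − FN)/k₀ = 5784850.5 m.
Inverse transverse Mercator on WGS84 gives φ = 52.16590004°, λ = 0.45819987°.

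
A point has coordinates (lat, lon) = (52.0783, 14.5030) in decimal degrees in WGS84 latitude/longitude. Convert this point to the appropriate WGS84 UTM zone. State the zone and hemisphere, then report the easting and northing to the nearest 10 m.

Zone 33N: E 465940 m, N 5769860 m

Longitude 14.5030° lies in the 6° band [12°, 18°), giving zone 33; latitude is north of the equator, so 33N.
Zone 33 central meridian λ₀ = 6×33 − 183 = 15°; Δλ = -0.4970°.
Transverse Mercator on WGS84 with k₀ = 0.9996 gives E = 465940.343 m, N = 5769863.551 m.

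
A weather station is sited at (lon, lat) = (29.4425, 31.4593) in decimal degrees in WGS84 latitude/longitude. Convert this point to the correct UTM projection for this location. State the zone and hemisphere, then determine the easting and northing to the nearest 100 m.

Zone 35N: E 732100 m, N 3483100 m

Longitude 29.4425° lies in the 6° band [24°, 30°), giving zone 35; latitude is north of the equator, so 35N.
Zone 35 central meridian λ₀ = 6×35 − 183 = 27°; Δλ = +2.4425°.
Transverse Mercator on WGS84 with k₀ = 0.9996 gives E = 732083.013 m, N = 3483088.402 m.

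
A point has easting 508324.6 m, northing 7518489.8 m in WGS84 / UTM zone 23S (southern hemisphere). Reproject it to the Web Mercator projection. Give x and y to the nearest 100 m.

Unproject from UTM 23S (λ₀ = -45°) → φ = -22.43979994°, λ = -44.91909976°.
Web Mercator (R = 6378137 m): x = -5000371.312 m, y = -2564411.037 m.

x -5000400 m, y -2564400 m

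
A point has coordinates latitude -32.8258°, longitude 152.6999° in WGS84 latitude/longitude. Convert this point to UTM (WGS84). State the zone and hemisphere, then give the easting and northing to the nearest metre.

Zone 56S: E 471911 m, N 6367985 m

Longitude 152.6999° lies in the 6° band [150°, 156°), giving zone 56; latitude is south of the equator, so 56S.
Zone 56 central meridian λ₀ = 6×56 − 183 = 153°; Δλ = -0.3001°.
Transverse Mercator on WGS84 with k₀ = 0.9996 gives E = 471910.894 m, N = 6367984.738 m.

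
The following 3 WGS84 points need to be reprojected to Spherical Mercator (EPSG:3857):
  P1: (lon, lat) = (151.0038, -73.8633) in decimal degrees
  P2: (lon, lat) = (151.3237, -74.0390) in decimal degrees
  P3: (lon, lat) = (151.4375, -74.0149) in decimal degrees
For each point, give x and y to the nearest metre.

P1: x 16809666 m, y -12460566 m; P2: x 16845277 m, y -12531315 m; P3: x 16857945 m, y -12521565 m

Web Mercator: x = R·λ, y = R·ln tan(π/4+φ/2), R = 6378137 m.
P1 (-73.8633°, 151.0038°) → (16809666.124, -12460565.620) m.
P2 (-74.0390°, 151.3237°) → (16845277.229, -12531314.561) m.
P3 (-74.0149°, 151.4375°) → (16857945.387, -12521565.489) m.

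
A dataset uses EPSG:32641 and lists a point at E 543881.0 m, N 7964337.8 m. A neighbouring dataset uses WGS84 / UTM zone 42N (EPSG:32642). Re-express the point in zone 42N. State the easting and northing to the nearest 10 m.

UTM 41N → geographic: φ = 71.77539957°, λ = 64.25719994°.
UTM 42N (λ₀ = 69°) forward: E = 334599.893 m, N = 7970387.253 m.

E 334600 m, N 7970390 m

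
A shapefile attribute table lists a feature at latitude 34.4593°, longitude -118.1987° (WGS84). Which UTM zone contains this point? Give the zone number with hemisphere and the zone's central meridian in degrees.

Zone 11N, central meridian -117°

UTM zone = ⌊(λ + 180)/6⌋ + 1; -118.1987° ∈ [-120°, -114°) → zone 11.
Hemisphere: N (φ ≥ 0).
Central meridian λ₀ = 6×11 − 183 = -117°.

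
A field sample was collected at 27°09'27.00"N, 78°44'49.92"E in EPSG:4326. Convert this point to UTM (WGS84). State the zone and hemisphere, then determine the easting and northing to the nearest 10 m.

Zone 44N: E 276770 m, N 3005880 m

Longitude 78.7472° lies in the 6° band [78°, 84°), giving zone 44; latitude is north of the equator, so 44N.
Zone 44 central meridian λ₀ = 6×44 − 183 = 81°; Δλ = -2.2528°.
Transverse Mercator on WGS84 with k₀ = 0.9996 gives E = 276766.468 m, N = 3005883.826 m.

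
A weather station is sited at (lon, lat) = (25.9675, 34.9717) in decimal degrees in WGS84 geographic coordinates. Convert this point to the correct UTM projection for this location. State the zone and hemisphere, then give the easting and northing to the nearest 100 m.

Longitude 25.9675° lies in the 6° band [24°, 30°), giving zone 35; latitude is north of the equator, so 35N.
Zone 35 central meridian λ₀ = 6×35 − 183 = 27°; Δλ = -1.0325°.
Transverse Mercator on WGS84 with k₀ = 0.9996 gives E = 405748.475 m, N = 3870391.496 m.

Zone 35N: E 405700 m, N 3870400 m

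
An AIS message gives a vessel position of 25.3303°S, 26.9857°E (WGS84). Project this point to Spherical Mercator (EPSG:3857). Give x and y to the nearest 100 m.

Web Mercator is spherical with R = a = 6378137 m.
x = R·λ = 6378137 × 0.470989316 = 3004034.383 m.
y = R·ln tan(π/4 + φ/2) = 6378137 × -0.457244708 = -2916369.390 m.

x 3004000 m, y -2916400 m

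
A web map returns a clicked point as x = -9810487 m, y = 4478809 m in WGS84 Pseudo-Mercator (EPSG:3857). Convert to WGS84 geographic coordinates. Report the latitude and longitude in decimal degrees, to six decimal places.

R = 6378137 m. λ = x/R = -88.12910417°.
φ = 2·arctan(exp(y/R)) − 90° = 2·arctan(2.01821) − 90° = 37.28430017°.

lat 37.284300°, lon -88.129104°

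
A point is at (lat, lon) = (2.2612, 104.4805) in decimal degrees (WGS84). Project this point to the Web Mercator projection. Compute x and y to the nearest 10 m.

x 11630720 m, y 251780 m

Web Mercator is spherical with R = a = 6378137 m.
x = R·λ = 6378137 × 1.823528729 = 11630716.058 m.
y = R·ln tan(π/4 + φ/2) = 6378137 × 0.039475634 = 251781.000 m.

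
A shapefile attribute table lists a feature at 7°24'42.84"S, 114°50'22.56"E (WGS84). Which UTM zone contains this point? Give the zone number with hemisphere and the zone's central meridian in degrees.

Zone 50S, central meridian 117°

UTM zone = ⌊(λ + 180)/6⌋ + 1; 114.8396° ∈ [114°, 120°) → zone 50.
Hemisphere: S (φ < 0).
Central meridian λ₀ = 6×50 − 183 = 117°.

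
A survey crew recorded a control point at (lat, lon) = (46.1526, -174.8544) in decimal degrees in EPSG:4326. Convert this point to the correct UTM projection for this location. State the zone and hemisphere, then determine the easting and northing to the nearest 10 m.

Longitude -174.8544° lies in the 6° band [-180°, -174°), giving zone 1; latitude is north of the equator, so 1N.
Zone 1 central meridian λ₀ = 6×1 − 183 = -177°; Δλ = +2.1456°.
Transverse Mercator on WGS84 with k₀ = 0.9996 gives E = 665679.948 m, N = 5113240.390 m.

Zone 1N: E 665680 m, N 5113240 m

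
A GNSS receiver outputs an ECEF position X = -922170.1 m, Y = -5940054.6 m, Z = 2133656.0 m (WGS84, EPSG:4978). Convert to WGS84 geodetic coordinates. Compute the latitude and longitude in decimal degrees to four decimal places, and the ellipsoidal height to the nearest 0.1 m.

λ = atan2(Y, X) = -98.82450017°; p = √(X²+Y²) = 6011210.1 m.
Bowring's method on WGS84 (a = 6378137 m, b = 6356752.314 m) gives φ = 19.66370047°, h = 2913.200 m.

lat 19.6637°, lon -98.8245°, h 2913.2 m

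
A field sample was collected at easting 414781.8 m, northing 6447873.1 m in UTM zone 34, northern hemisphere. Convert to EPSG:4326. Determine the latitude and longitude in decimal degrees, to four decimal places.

lat 58.1639°, lon 19.5516°

Zone 34N: λ₀ = 21°, k₀ = 0.9996, false easting 500000 m.
Meridian distance M = (N − FN)/k₀ = 6450453.3 m.
Inverse transverse Mercator on WGS84 gives φ = 58.16390042°, λ = 19.55160016°.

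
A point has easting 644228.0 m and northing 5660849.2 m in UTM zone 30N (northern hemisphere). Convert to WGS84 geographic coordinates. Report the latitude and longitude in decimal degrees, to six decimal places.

lat 51.081000°, lon -0.940900°

Zone 30N: λ₀ = -3°, k₀ = 0.9996, false easting 500000 m.
Meridian distance M = (N − FN)/k₀ = 5663114.4 m.
Inverse transverse Mercator on WGS84 gives φ = 51.08099971°, λ = -0.94089984°.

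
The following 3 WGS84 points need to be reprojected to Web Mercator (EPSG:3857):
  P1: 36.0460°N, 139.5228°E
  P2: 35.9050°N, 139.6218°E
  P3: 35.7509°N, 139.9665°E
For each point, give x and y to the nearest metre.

Web Mercator: x = R·λ, y = R·ln tan(π/4+φ/2), R = 6378137 m.
P1 (36.0460°, 139.5228°) → (15531607.050, 4306952.749) m.
P2 (35.9050°, 139.6218°) → (15542627.680, 4287557.380) m.
P3 (35.7509°, 139.9665°) → (15580999.508, 4266399.509) m.

P1: x 15531607 m, y 4306953 m; P2: x 15542628 m, y 4287557 m; P3: x 15581000 m, y 4266400 m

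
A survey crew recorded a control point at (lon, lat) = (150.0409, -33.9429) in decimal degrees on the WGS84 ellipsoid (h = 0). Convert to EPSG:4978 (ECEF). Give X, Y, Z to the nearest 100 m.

X -4589100 m, Y 2645100 m, Z -3541200 m

WGS84: a = 6378137 m, e² = 0.006694380; N(φ) = a/√(1−e²sin²φ) = 6384803.429 m.
X = (N+h)·cosφ·cosλ = -4589050.508 m; Y = (N+h)·cosφ·sinλ = 2645123.550 m; Z = (N(1−e²)+h)·sinφ = -3541193.975 m.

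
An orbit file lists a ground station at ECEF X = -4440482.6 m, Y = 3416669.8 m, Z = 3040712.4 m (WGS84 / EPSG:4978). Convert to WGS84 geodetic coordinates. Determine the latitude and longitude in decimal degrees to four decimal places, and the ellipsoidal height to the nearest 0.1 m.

lat 28.6508°, lon 142.4240°, h 1498.4 m

λ = atan2(Y, X) = 142.42399985°; p = √(X²+Y²) = 5602813.4 m.
Bowring's method on WGS84 (a = 6378137 m, b = 6356752.314 m) gives φ = 28.65079982°, h = 1498.440 m.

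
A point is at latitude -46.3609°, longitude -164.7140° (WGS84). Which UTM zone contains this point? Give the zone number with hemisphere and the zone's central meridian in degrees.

Zone 3S, central meridian -165°

UTM zone = ⌊(λ + 180)/6⌋ + 1; -164.7140° ∈ [-168°, -162°) → zone 3.
Hemisphere: S (φ < 0).
Central meridian λ₀ = 6×3 − 183 = -165°.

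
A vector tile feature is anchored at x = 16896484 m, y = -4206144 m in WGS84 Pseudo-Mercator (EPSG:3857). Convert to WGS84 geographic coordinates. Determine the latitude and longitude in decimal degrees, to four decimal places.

R = 6378137 m. λ = x/R = 151.78369825°.
φ = 2·arctan(exp(y/R)) − 90° = 2·arctan(0.51713) − 90° = -35.31040234°.

lat -35.3104°, lon 151.7837°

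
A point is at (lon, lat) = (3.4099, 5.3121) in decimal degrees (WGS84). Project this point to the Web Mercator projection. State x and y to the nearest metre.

Web Mercator is spherical with R = a = 6378137 m.
x = R·λ = 6378137 × 0.059513982 = 379588.332 m.
y = R·ln tan(π/4 + φ/2) = 6378137 × 0.092846746 = 592189.268 m.

x 379588 m, y 592189 m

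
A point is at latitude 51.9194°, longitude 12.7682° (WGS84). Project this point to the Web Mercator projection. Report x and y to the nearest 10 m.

x 1421350 m, y 6785570 m

Web Mercator is spherical with R = a = 6378137 m.
x = R·λ = 6378137 × 0.222847130 = 1421349.522 m.
y = R·ln tan(π/4 + φ/2) = 6378137 × 1.063878847 = 6785565.040 m.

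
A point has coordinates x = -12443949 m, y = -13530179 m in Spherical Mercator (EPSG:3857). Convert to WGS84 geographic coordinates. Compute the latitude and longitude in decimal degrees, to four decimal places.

lat -76.3290°, lon -111.7859°

R = 6378137 m. λ = x/R = -111.78589582°.
φ = 2·arctan(exp(y/R)) − 90° = 2·arctan(0.11987) − 90° = -76.32899934°.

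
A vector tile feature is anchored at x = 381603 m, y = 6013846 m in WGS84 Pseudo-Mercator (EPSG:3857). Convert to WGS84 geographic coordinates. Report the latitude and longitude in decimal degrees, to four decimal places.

lat 47.4379°, lon 3.4280°

R = 6378137 m. λ = x/R = 3.42799807°.
φ = 2·arctan(exp(y/R)) − 90° = 2·arctan(2.56738) − 90° = 47.43790171°.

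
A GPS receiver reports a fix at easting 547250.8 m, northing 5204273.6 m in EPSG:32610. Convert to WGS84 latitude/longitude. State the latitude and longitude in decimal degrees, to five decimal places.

Zone 10N: λ₀ = -123°, k₀ = 0.9996, false easting 500000 m.
Meridian distance M = (N − FN)/k₀ = 5206356.1 m.
Inverse transverse Mercator on WGS84 gives φ = 46.99030042°, λ = -122.37859972°.

lat 46.99030°, lon -122.37860°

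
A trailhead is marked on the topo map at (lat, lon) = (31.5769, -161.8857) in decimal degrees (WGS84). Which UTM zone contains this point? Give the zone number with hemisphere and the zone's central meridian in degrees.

UTM zone = ⌊(λ + 180)/6⌋ + 1; -161.8857° ∈ [-162°, -156°) → zone 4.
Hemisphere: N (φ ≥ 0).
Central meridian λ₀ = 6×4 − 183 = -159°.

Zone 4N, central meridian -159°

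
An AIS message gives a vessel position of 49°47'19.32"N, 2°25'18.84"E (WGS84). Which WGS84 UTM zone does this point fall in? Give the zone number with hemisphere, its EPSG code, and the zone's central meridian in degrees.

UTM zone = ⌊(λ + 180)/6⌋ + 1; 2.4219° ∈ [0°, 6°) → zone 31.
Hemisphere: N (φ ≥ 0).
Central meridian λ₀ = 6×31 − 183 = 3°.
EPSG code: 32631.

Zone 31N (EPSG:32631), central meridian 3°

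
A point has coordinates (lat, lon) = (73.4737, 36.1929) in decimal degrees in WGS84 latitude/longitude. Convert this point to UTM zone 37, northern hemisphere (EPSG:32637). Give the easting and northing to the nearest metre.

E 410903 m, N 8155417 m

Zone 37 central meridian λ₀ = 6×37 − 183 = 39°; Δλ = -2.8071°.
Transverse Mercator on WGS84 with k₀ = 0.9996 gives E = 410902.792 m, N = 8155416.525 m.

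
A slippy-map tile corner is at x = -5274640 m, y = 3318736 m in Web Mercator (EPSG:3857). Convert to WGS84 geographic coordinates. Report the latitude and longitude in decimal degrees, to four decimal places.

lat 28.5519°, lon -47.3829°

R = 6378137 m. λ = x/R = -47.38289730°.
φ = 2·arctan(exp(y/R)) − 90° = 2·arctan(1.68258) − 90° = 28.55190288°.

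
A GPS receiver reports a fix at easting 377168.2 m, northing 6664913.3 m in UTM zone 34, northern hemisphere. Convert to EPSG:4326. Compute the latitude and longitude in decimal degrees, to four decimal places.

Zone 34N: λ₀ = 21°, k₀ = 0.9996, false easting 500000 m.
Meridian distance M = (N − FN)/k₀ = 6667580.3 m.
Inverse transverse Mercator on WGS84 gives φ = 60.10280018°, λ = 18.79070022°.

lat 60.1028°, lon 18.7907°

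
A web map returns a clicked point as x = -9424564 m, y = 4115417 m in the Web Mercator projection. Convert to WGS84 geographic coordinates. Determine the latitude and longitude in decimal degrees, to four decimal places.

lat 34.6426°, lon -84.6623°

R = 6378137 m. λ = x/R = -84.66229887°.
φ = 2·arctan(exp(y/R)) − 90° = 2·arctan(1.90644) − 90° = 34.64259734°.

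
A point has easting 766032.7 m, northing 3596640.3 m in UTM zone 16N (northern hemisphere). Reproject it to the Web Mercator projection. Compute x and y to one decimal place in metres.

x -9369683.7 m, y 3825850.9 m

Unproject from UTM 16N (λ₀ = -87°) → φ = 32.47519977°, λ = -84.16930030°.
Web Mercator (R = 6378137 m): x = -9369683.6501 m, y = 3825850.898 m.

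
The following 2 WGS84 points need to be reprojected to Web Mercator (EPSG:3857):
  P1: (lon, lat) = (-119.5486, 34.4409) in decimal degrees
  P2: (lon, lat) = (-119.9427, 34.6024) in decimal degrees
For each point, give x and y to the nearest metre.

Web Mercator: x = R·λ, y = R·ln tan(π/4+φ/2), R = 6378137 m.
P1 (34.4409°, -119.5486°) → (-13308089.277, 4088158.889) m.
P2 (34.6024°, -119.9427°) → (-13351960.288, 4109979.310) m.

P1: x -13308089 m, y 4088159 m; P2: x -13351960 m, y 4109979 m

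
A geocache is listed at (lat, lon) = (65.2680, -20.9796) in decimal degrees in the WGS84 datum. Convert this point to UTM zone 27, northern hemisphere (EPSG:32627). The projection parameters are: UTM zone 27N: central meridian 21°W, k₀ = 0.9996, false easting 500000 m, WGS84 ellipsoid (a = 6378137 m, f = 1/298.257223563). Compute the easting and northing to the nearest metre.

E 500952 m, N 7238323 m

Zone 27 central meridian λ₀ = 6×27 − 183 = -21°; Δλ = +0.0204°.
Transverse Mercator on WGS84 with k₀ = 0.9996 gives E = 500952.347 m, N = 7238323.342 m.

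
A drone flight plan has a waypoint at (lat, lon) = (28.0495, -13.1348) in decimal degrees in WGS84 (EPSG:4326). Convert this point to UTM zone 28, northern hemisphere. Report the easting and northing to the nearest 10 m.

E 683330 m, N 3104090 m

Zone 28 central meridian λ₀ = 6×28 − 183 = -15°; Δλ = +1.8652°.
Transverse Mercator on WGS84 with k₀ = 0.9996 gives E = 683325.490 m, N = 3104089.248 m.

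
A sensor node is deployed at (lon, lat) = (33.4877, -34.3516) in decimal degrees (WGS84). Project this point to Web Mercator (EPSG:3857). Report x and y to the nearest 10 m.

Web Mercator is spherical with R = a = 6378137 m.
x = R·λ = 6378137 × 0.584470624 = 3727833.712 m.
y = R·ln tan(π/4 + φ/2) = 6378137 × -0.639075578 = -4076111.592 m.

x 3727830 m, y -4076110 m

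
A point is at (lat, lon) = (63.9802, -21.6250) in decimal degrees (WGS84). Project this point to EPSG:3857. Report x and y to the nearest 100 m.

x -2407300 m, y 9344700 m

Web Mercator is spherical with R = a = 6378137 m.
x = R·λ = 6378137 × -0.377427451 = -2407283.988 m.
y = R·ln tan(π/4 + φ/2) = 6378137 × 1.465120295 = 9344737.964 m.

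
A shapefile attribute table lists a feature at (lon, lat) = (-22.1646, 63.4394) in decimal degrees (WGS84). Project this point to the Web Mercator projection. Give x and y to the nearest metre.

x -2467352 m, y 9208813 m

Web Mercator is spherical with R = a = 6378137 m.
x = R·λ = 6378137 × -0.386845247 = -2467351.986 m.
y = R·ln tan(π/4 + φ/2) = 6378137 × 1.443809204 = 9208812.903 m.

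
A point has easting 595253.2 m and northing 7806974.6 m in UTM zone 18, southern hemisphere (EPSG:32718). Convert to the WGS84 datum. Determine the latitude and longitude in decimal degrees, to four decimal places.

lat -19.8309°, lon -74.0904°

Zone 18S: λ₀ = -75°, k₀ = 0.9996, false easting 500000 m, false northing 10000000 m.
Meridian distance M = (N − FN)/k₀ = -2193903.0 m.
Inverse transverse Mercator on WGS84 gives φ = -19.83090004°, λ = -74.09040007°.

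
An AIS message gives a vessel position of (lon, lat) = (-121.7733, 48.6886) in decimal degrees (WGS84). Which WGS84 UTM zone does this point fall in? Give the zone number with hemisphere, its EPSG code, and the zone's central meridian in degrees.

Zone 10N (EPSG:32610), central meridian -123°

UTM zone = ⌊(λ + 180)/6⌋ + 1; -121.7733° ∈ [-126°, -120°) → zone 10.
Hemisphere: N (φ ≥ 0).
Central meridian λ₀ = 6×10 − 183 = -123°.
EPSG code: 32610.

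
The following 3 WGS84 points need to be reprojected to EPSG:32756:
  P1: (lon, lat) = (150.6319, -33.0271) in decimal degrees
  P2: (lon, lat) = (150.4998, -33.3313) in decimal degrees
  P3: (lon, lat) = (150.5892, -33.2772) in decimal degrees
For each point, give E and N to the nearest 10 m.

P1: E 278820 m, N 6343220 m; P2: E 267290 m, N 6309190 m; P3: E 275470 m, N 6315390 m

UTM zone 56S: λ₀ = 153°, k₀ = 0.9996.
P1 (-33.0271°, 150.6319°) → (278823.860, 6343216.668) m.
P2 (-33.3313°, 150.4998°) → (267289.037, 6309193.146) m.
P3 (-33.2772°, 150.5892°) → (275473.410, 6315389.215) m.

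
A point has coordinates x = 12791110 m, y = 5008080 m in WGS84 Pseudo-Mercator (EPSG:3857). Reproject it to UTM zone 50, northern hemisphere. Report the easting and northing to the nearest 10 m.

E 323680 m, N 4537660 m

Web Mercator inverse (R = 6378137 m) → φ = 40.97110099°, λ = 114.90449614°.
UTM 50N forward: E = 323682.375 m, N = 4537663.598 m.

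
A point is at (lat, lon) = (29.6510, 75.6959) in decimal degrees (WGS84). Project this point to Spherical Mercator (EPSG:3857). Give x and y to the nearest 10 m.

x 8426430 m, y 3458770 m

Web Mercator is spherical with R = a = 6378137 m.
x = R·λ = 6378137 × 1.321142685 = 8426429.043 m.
y = R·ln tan(π/4 + φ/2) = 6378137 × 0.542284929 = 3458767.569 m.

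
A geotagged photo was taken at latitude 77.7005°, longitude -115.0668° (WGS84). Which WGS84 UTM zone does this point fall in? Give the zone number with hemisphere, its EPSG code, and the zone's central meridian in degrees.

UTM zone = ⌊(λ + 180)/6⌋ + 1; -115.0668° ∈ [-120°, -114°) → zone 11.
Hemisphere: N (φ ≥ 0).
Central meridian λ₀ = 6×11 − 183 = -117°.
EPSG code: 32611.

Zone 11N (EPSG:32611), central meridian -117°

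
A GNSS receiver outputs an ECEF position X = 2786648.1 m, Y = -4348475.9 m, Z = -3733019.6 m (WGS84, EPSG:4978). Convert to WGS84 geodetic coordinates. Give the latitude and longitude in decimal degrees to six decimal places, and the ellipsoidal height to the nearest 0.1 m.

lat -36.041800°, lon -57.346899°, h 1829.8 m

λ = atan2(Y, X) = -57.34689930°; p = √(X²+Y²) = 5164750.7 m.
Bowring's method on WGS84 (a = 6378137 m, b = 6356752.314 m) gives φ = -36.04180008°, h = 1829.798 m.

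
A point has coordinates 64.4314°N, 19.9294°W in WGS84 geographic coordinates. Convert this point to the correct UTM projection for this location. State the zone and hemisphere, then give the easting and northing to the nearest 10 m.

Longitude -19.9294° lies in the 6° band [-24°, -18°), giving zone 27; latitude is north of the equator, so 27N.
Zone 27 central meridian λ₀ = 6×27 − 183 = -21°; Δλ = +1.0706°.
Transverse Mercator on WGS84 with k₀ = 0.9996 gives E = 551554.645 m, N = 7145522.196 m.

Zone 27N: E 551550 m, N 7145520 m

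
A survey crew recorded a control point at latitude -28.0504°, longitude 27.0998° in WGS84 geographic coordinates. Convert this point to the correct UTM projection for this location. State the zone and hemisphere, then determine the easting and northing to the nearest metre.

Zone 35S: E 509808 m, N 6897211 m

Longitude 27.0998° lies in the 6° band [24°, 30°), giving zone 35; latitude is south of the equator, so 35S.
Zone 35 central meridian λ₀ = 6×35 − 183 = 27°; Δλ = +0.0998°.
Transverse Mercator on WGS84 with k₀ = 0.9996 gives E = 509808.021 m, N = 6897210.526 m.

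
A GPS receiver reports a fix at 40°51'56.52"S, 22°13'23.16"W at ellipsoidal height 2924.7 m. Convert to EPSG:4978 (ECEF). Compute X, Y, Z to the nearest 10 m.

X 4473600 m, Y -1827750 m, Z -4153070 m

WGS84: a = 6378137 m, e² = 0.006694380; N(φ) = a/√(1−e²sin²φ) = 6387295.979 m.
X = (N+h)·cosφ·cosλ = 4473601.871 m; Y = (N+h)·cosφ·sinλ = -1827747.455 m; Z = (N(1−e²)+h)·sinφ = -4153069.326 m.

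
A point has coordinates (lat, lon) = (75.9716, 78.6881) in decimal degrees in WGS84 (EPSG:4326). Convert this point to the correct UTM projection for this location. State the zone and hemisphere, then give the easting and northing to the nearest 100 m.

Zone 44N: E 437500 m, N 8433200 m

Longitude 78.6881° lies in the 6° band [78°, 84°), giving zone 44; latitude is north of the equator, so 44N.
Zone 44 central meridian λ₀ = 6×44 − 183 = 81°; Δλ = -2.3119°.
Transverse Mercator on WGS84 with k₀ = 0.9996 gives E = 437457.861 m, N = 8433240.757 m.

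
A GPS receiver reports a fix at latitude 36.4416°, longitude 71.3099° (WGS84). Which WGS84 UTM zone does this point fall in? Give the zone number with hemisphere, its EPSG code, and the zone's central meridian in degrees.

UTM zone = ⌊(λ + 180)/6⌋ + 1; 71.3099° ∈ [66°, 72°) → zone 42.
Hemisphere: N (φ ≥ 0).
Central meridian λ₀ = 6×42 − 183 = 69°.
EPSG code: 32642.

Zone 42N (EPSG:32642), central meridian 69°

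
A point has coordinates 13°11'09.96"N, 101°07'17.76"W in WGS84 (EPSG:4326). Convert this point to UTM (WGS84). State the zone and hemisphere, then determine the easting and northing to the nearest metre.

Longitude -101.1216° lies in the 6° band [-102°, -96°), giving zone 14; latitude is north of the equator, so 14N.
Zone 14 central meridian λ₀ = 6×14 − 183 = -99°; Δλ = -2.1216°.
Transverse Mercator on WGS84 with k₀ = 0.9996 gives E = 270056.039 m, N = 1458687.444 m.

Zone 14N: E 270056 m, N 1458687 m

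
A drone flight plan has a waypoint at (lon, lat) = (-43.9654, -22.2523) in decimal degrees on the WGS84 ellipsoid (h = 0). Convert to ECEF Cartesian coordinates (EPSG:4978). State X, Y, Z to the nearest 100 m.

X 4250900 m, Y -4100100 m, Z -2400300 m

WGS84: a = 6378137 m, e² = 0.006694380; N(φ) = a/√(1−e²sin²φ) = 6381200.691 m.
X = (N+h)·cosφ·cosλ = 4250870.769 m; Y = (N+h)·cosφ·sinλ = -4100060.144 m; Z = (N(1−e²)+h)·sinφ = -2400293.134 m.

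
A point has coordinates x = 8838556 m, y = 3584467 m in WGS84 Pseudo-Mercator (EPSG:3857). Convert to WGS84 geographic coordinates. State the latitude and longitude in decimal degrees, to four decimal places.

R = 6378137 m. λ = x/R = 79.39809944°.
φ = 2·arctan(exp(y/R)) − 90° = 2·arctan(1.75416) − 90° = 30.62750130°.

lat 30.6275°, lon 79.3981°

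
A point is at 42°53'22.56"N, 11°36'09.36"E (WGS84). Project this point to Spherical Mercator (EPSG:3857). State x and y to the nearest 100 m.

Web Mercator is spherical with R = a = 6378137 m.
x = R·λ = 6378137 × 0.202503572 = 1291595.524 m.
y = R·ln tan(π/4 + φ/2) = 6378137 × 0.830208399 = 5295182.910 m.

x 1291600 m, y 5295200 m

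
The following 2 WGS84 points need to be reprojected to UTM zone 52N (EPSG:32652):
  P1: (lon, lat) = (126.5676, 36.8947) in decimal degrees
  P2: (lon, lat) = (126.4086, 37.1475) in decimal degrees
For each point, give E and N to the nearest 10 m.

UTM zone 52N: λ₀ = 129°, k₀ = 0.9996.
P1 (36.8947°, 126.5676°) → (283258.194, 4085954.177) m.
P2 (37.1475°, 126.4086°) → (269852.129, 4114379.363) m.

P1: E 283260 m, N 4085950 m; P2: E 269850 m, N 4114380 m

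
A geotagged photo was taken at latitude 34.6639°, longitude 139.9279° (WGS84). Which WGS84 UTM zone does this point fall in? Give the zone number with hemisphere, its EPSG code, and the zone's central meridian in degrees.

Zone 54N (EPSG:32654), central meridian 141°

UTM zone = ⌊(λ + 180)/6⌋ + 1; 139.9279° ∈ [138°, 144°) → zone 54.
Hemisphere: N (φ ≥ 0).
Central meridian λ₀ = 6×54 − 183 = 141°.
EPSG code: 32654.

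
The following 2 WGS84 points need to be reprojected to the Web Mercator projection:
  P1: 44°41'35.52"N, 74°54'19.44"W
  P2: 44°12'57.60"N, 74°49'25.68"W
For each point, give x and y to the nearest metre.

P1: x -8338431 m, y 5573351 m; P2: x -8329347 m, y 5498930 m

Web Mercator: x = R·λ, y = R·ln tan(π/4+φ/2), R = 6378137 m.
P1 (44.6932°, -74.9054°) → (-8338430.986, 5573350.730) m.
P2 (44.2160°, -74.8238°) → (-8329347.315, 5498929.754) m.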